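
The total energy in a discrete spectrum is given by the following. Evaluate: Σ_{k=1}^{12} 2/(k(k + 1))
Partial fractions: 2/(k(k+1)) = 2/k - 2/(k+1)
Telescoping sum: 2(1-1/13) = 2·12/13

Answer: 24/13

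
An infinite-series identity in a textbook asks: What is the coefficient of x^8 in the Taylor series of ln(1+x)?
ln(1 + x)=Σ (-1)^(n + 1) x^n/n
Coefficient of x^8=(-1)^9/8=-1/8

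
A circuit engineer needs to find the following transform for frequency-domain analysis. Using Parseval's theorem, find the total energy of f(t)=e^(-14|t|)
Parseval's theorem: E = integral |f(t)|^2 dt = (1/2pi) integral |F(omega)|^2 domega
E = integral_{-inf}^{inf} e^(-28|t|) dt = 2*integral_0^inf e^(-28t) dt = 2/(2*14) = 1/14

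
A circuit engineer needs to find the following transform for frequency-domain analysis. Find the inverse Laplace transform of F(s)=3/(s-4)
L^(-1){3/(s-a)} = c·e^(at)
Here a = 4, c = 3

Answer: 3e^(4t)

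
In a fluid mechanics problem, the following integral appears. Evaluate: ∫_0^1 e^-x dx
Antiderivative: -e^-x
Evaluate: -(e^-1 - 1)

Answer: (e^-1 - 1)/(-1)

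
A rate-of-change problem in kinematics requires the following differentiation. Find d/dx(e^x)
Chain rule: d/dx[e^u] = e^u · u' where u = x
u' = 1

Answer: 1·e^x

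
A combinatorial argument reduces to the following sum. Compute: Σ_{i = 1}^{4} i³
Using formula: Σ i^3=[n(n + 1)/2]²=[4·5/2]²=100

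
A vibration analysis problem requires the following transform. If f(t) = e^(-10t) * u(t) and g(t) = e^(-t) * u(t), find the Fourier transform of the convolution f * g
By the convolution theorem: F{f*g}=F(omega)*G(omega)
F(omega)=1/(10+j*omega), G(omega)=1/(1+j*omega)
F{f*g}=1/((10+j*omega)(1+j*omega))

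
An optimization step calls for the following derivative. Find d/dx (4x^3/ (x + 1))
Quotient rule: (f/g)' = (f'g - fg')/g²
f = 4x^3, f' = 12x^2
g = x+1, g' = 1

Answer: (12x^2·(x+1)-4x^3)/(x+1)²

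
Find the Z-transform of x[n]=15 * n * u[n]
Z{n * u[n]} = z/(z-1)^2
By linearity: Z{15 * n * u[n]} = 15z/(z-1)^2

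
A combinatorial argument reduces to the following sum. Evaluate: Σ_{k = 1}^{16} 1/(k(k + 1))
Partial fractions: 1/(k(k + 1)) = 1/k - 1/(k + 1)
Telescoping sum: 1(1 - 1/17) = 1·16/17

Answer: 16/17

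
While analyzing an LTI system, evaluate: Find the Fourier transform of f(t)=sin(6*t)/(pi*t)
sin(W*t)/(pi*t) = (W/pi)*sinc(W*t/pi) is the impulse response of the ideal low-pass filter with cutoff W (here W = 6).
Its Fourier transform is a rectangular function:
F(omega) = 1 for |omega| < 6, 0 otherwise

Answer: rect(omega/12) [i.e., 1 for |omega| < 6, 0 otherwise]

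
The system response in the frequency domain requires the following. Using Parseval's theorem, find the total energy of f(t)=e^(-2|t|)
Parseval's theorem: E = integral |f(t)|^2 dt = (1/2pi) integral |F(omega)|^2 domega
E = integral_{-inf}^{inf} e^(-4|t|) dt = 2 * integral_0^inf e^(-4t) dt = 2/(2 * 2) = 1/2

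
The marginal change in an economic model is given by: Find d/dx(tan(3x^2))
Chain rule: d/dx[tan(u)] = sec²(u)·u' where u = 3x^2
u' = 6x

Answer: 6x·sec²(3x^2)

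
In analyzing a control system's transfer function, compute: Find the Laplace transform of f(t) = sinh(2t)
L{sinh(at)}=a/(s²-a²)
L{sinh(2t)}=2/(s²-4)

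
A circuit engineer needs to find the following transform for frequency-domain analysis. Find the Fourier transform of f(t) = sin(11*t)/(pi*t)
sin(W*t)/(pi*t) = (W/pi)*sinc(W*t/pi) is the impulse response of the ideal low-pass filter with cutoff W (here W = 11).
Its Fourier transform is a rectangular function:
F(omega) = 1 for |omega| < 11, 0 otherwise

Answer: rect(omega/22) [i.e., 1 for |omega| < 11, 0 otherwise]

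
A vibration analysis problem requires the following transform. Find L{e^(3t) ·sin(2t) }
First shifting: L{e^(at)f(t)}=F(s-a)
L{sin(2t)}=2/(s²+4)
Shift: 2/((s-3)²+4)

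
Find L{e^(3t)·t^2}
First shifting: L{e^(at)f(t)}=F(s-a)
L{t^2}=2/s^3
Shift s → s-3: 2/(s-3)^3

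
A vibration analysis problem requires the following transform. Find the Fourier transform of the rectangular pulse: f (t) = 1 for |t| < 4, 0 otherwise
F(omega) = integral from -4 to 4 of e^(-j*omega*t) dt
= 2*sin(4*omega)/omega = 8*sinc(4*omega/pi)

Answer: 2*sin(4*omega)/omega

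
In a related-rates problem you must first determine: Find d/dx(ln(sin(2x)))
Chain rule: d/dx[ln(u)] = u'/u where u = sin(2x)
u' = 2cos(2x)

Answer: (2cos(2x))/(sin(2x))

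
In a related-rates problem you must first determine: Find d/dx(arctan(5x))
d/dx[arctan(u)]=u'/(1+u²), u=5x, u'=5

Answer: 5/(1+25x²)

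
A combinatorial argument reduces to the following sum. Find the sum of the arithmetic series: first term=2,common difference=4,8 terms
Last term: a_n=2+(8-1)·4=30
Sum=n(a_1+a_n)/2=8(2+30)/2=128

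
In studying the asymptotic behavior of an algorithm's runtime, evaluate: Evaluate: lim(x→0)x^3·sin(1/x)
Squeeze theorem: -|x^3| ≤ x^3·sin(1/x) ≤ |x^3|
Since x^3 → 0 as x → 0, by squeeze theorem the limit is 0

Answer: 0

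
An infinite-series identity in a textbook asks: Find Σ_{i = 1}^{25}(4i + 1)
= 4·Σ i+1·25 = 4·325+25 = 1325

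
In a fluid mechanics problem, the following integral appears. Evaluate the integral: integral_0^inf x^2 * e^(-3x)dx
This is a Gamma integral. Substitute u=3x (du=3 dx):
integral_0^inf x^2 * e^(-3x) dx=(1/3^3) integral_0^inf u^2 * e^(-u) du
=Gamma(3)/3^3=2!/3^3=2/27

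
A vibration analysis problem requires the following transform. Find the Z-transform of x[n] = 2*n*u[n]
Z{n*u[n]} = z/(z-1)^2
By linearity: Z{2*n*u[n]} = 2z/(z-1)^2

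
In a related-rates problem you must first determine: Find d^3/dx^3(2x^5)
Apply power rule 3 times:
d^1: 10x^4
d^2: 40x^3
d^3: 120x^2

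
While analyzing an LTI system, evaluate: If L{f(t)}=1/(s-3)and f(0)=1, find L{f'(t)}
L{f'(t)} = s·F(s) - f(0) = s/(s-3) - 1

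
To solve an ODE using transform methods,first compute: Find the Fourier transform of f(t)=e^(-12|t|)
Using the standard pair: F{e^(-a|t|)}=2a/(a^2+omega^2)
With a=12: F(omega)=24/(144+omega^2)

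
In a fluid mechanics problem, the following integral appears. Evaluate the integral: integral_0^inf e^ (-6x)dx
integral_0^inf e^(-6x) dx=[-1/6*e^(-6x)]_0^inf
=0 - (-1/6)=1/6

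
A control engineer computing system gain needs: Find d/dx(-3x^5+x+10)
Power rule: d/dx(ax^n)=n·a·x^(n-1)
Term by term: -15·x^4 + 1

Answer: -15x^4 + 1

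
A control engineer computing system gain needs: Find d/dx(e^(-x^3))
Chain rule: d/dx[e^u] = e^u · u' where u = -x^3
u' = -3x^2

Answer: -3x^2·e^(-x^3)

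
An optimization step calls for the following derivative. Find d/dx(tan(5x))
Chain rule: d/dx[tan(u)] = sec²(u)·u' where u = 5x
u' = 5

Answer: 5·sec²(5x)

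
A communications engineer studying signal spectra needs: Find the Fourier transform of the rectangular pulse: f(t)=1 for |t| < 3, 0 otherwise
F(omega) = integral from -3 to 3 of e^(-j*omega*t) dt
= 2*sin(3*omega)/omega = 6*sinc(3*omega/pi)

Answer: 2*sin(3*omega)/omega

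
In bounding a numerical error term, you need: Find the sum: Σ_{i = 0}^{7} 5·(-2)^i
Geometric series: S=a(1 - r^n)/(1 - r)
a=5, r=-2, n=8
S=5(1-256)/3=-425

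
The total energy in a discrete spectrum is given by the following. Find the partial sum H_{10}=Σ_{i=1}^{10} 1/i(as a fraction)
H_10 = 1+1/2+1/3+...+1/10
= 7381/2520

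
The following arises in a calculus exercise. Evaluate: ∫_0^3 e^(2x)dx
Antiderivative: (1/2)e^(2x)
Evaluate: (1/2)(e^6-1)

Answer: (e^6-1)/2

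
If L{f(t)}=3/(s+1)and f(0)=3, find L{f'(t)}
L{f'(t)}=s·F(s) - f(0)=3s/(s + 1) - 3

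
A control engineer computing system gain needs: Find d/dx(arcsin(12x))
d/dx[arcsin(u)] = u'/√(1-u²), u = 12x, u' = 12

Answer: 12/√(1 - 144x²)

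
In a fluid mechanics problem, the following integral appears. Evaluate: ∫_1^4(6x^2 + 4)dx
Step 1: Find antiderivative F(x)=2x^3 + 4x
Step 2: F(4) - F(1)=144 - (6)=138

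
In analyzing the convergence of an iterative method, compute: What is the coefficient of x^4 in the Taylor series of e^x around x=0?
Taylor series of e^x = Σ x^n/n!
Coefficient of x^4 = 1/4! = 1/24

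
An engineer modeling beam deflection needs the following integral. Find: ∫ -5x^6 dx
Using power rule: ∫ -5x^6 dx = -5/7 x^7 + C = (-5/7)x^7 + C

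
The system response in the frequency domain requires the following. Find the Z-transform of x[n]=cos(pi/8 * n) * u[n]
Z{cos(w0 * n) * u[n]} = z(z - cos(w0))/(z^2 - 2z * cos(w0) + 1)
With w0 = pi/8: X(z) = z(z - cos(pi/8))/(z^2 - 2z * cos(pi/8) + 1)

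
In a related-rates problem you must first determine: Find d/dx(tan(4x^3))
Chain rule: d/dx[tan(u)] = sec²(u)·u' where u = 4x^3
u' = 12x^2

Answer: 12x^2·sec²(4x^3)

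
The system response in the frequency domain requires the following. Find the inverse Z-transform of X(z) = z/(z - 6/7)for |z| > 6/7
Standard pair: z/(z-a) <-> a^n*u[n] for causal signals
With a = 6/7: x[n] = (6/7)^n*u[n]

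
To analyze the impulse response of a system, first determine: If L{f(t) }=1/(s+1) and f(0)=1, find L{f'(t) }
L{f'(t)} = s·F(s) - f(0) = s/(s + 1) - 1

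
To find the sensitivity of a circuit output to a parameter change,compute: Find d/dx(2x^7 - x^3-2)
Power rule: d/dx(ax^n) = n·a·x^(n-1)
Term by term: 14·x^6-3·x^2

Answer: 14x^6-3x^2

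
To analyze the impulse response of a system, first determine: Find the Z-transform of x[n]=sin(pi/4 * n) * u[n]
Z{sin(w0 * n) * u[n]} = z * sin(w0)/(z^2-2z * cos(w0)+1)
With w0 = pi/4: X(z) = z * sin(pi/4)/(z^2-2z * cos(pi/4)+1)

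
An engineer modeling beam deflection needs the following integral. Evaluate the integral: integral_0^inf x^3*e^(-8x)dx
This is a Gamma integral. Substitute u = 8x (du = 8 dx):
integral_0^inf x^3 * e^(-8x) dx = (1/8^4) integral_0^inf u^3 * e^(-u) du
= Gamma(4)/8^4 = 3!/8^4 = 6/4096

Answer: 3/2048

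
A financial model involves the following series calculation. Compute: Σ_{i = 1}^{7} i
Using formula: Σ i^1=n(n + 1)/2=7·8/2=28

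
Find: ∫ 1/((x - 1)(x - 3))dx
Partial fractions: 1/((x-1)(x-3))=A/(x-1)+B/(x-3)
A=-1/2, B=1/2
∫ [-1/2· 1/(x-1)+1/2· 1/(x-3)] dx
=(1/2)[ln|x-3| - ln|x-1|]+C

Answer: (1/2)·ln|(x-3)/(x-1)|+C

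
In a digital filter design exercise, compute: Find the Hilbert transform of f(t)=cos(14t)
The Hilbert transform shifts each frequency component by -pi/2.
H{cos(wt)} = sin(wt)
With w = 14: H{cos(14t)} = sin(14t)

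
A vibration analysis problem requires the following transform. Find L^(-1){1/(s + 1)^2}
L^(-1){1/(s-a)^n} = t^(n-1)·e^(at)/(n-1)!
Here a = -1, n = 2: t^1·e^(-t)/1

Answer: t·e^(-t)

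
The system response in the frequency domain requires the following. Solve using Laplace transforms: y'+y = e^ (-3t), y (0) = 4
Take L: sY - 4+Y = 1/(s+3)
Y(s+1) = 1/(s+3)+4
Y = 1/((s+3)(s+1))+4/(s+1)
Partial fractions: 1/((s+3)(s+1)) = -(1/2)/(s+3)+(1/2)/(s+1)
So Y = -(1/2)/(s+3)+(9/2)/(s+1)
Inverse Laplace transform (L^(-1){1/(s+3)} = e^(-3t), L^(-1){1/(s+1)} = e^(-t)):

Answer: y(t) = (-1/2)·e^(-3t)+(9/2)·e^(-t)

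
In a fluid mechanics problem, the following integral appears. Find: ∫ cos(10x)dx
Using substitution u = 10x: ∫ cos(u) du/10 = sin(u)/10 + C

Answer: (1/10)sin(10x) + C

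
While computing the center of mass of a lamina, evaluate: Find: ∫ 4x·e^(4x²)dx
Let u = 4x², du = 8x dx
∫ (1/2)e^u du = e^u/2 + C

Answer: e^(4x²)/2 + C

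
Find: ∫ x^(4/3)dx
Power rule: ∫ x^(4/3) dx=x^(7/3)/(7/3) + C

Answer: (3/7)·x^(7/3) + C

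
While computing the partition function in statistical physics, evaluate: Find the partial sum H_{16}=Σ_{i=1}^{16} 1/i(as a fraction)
H_16=1+1/2+1/3+...+1/16
=2436559/720720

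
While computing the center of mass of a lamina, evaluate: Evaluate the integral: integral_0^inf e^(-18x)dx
integral_0^inf e^(-18x) dx=[-1/18 * e^(-18x)]_0^inf
=0 - (-1/18)=1/18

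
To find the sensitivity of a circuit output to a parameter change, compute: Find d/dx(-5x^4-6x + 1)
Power rule: d/dx(ax^n)=n·a·x^(n-1)
Term by term: -20·x^3 - 6

Answer: -20x^3 - 6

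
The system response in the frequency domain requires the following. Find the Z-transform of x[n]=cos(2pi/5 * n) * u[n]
Z{cos(w0*n)*u[n]} = z(z - cos(w0))/(z^2-2z*cos(w0)+1)
With w0 = 2pi/5: X(z) = z(z - cos(2pi/5))/(z^2-2z*cos(2pi/5)+1)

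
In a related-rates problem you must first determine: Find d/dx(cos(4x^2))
Chain rule: d/dx[cos(u)] = -sin(u)·u' where u = 4x^2
u' = 8x

Answer: -8x·sin(4x^2)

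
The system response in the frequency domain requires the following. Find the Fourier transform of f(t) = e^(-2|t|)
Using the standard pair: F{e^(-a|t|)}=2a/(a^2 + omega^2)
With a=2: F(omega)=4/(4 + omega^2)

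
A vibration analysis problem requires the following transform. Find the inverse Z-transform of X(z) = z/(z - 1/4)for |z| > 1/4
Standard pair: z/(z-a) <-> a^n*u[n] for causal signals
With a=1/4: x[n]=(1/4)^n*u[n]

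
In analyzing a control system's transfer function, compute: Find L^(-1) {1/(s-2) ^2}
L^(-1){1/(s-a)^n}=t^(n-1)·e^(at)/(n-1)!
Here a=2, n=2: t^1·e^(2t)/1

Answer: t·e^(2t)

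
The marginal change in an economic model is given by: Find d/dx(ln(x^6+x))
Chain rule: d/dx[ln(u)] = u'/u where u = x^6 + x
u' = 6x^5 + 1

Answer: (6x^5 + 1)/(x^6 + x)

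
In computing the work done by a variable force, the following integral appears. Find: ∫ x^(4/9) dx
Power rule: ∫ x^(4/9) dx = x^(13/9)/(13/9)+C

Answer: (9/13)·x^(13/9)+C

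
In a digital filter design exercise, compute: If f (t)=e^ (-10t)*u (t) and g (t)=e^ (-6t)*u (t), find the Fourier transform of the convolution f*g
By the convolution theorem: F{f*g} = F(omega)*G(omega)
F(omega) = 1/(10+j*omega), G(omega) = 1/(6+j*omega)
F{f*g} = 1/((10+j*omega)(6+j*omega))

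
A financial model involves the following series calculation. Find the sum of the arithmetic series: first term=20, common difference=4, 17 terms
Last term: a_n = 20+(17-1)·4 = 84
Sum = n(a_1+a_n)/2 = 17(20+84)/2 = 884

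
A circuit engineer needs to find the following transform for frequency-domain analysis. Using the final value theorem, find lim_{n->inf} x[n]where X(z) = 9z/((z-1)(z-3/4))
Final value theorem: lim x[n] = lim_{z->1} (z-1) * X(z)
(z-1) * X(z) = 9z/(z-3/4)
As z->1: 9/(1-3/4) = 9/(1/4) = 36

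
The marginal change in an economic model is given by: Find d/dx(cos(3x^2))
Chain rule: d/dx[cos(u)] = -sin(u)·u' where u = 3x^2
u' = 6x

Answer: -6x·sin(3x^2)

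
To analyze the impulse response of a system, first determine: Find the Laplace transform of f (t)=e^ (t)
L{e^(at)}=1/(s-a)
L{e^(t)}=1/(s-1)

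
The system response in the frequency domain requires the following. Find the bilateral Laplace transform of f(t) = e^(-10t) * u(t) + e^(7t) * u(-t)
For e^(-10t) * u(t): L = 1/(s + 10), Re(s) > -10
For e^(7t) * u(-t): L = -1/(s-7), Re(s) < 7
Combined: F(s) = 1/(s + 10) - 1/(s-7), -10 < Re(s) < 7

Answer: 1/(s + 10) - 1/(s-7), ROC: -10 < Re(s) < 7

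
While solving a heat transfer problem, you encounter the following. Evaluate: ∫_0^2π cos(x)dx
Antiderivative: sin(x)
Evaluate at bounds: [sin(1·2π)/1] - [sin(1·0)/1]
= ((0) - (0))/1 = 0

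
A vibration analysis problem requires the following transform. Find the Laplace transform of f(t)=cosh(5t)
L{cosh(at)} = s/(s²-a²)
L{cosh(5t)} = s/(s²-25)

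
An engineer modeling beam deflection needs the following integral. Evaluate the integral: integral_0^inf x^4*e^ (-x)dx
This is a Gamma integral. Substitute u=1x:
integral_0^inf x^4*e^(-x) dx=(1/1^5) integral_0^inf u^4*e^(-u) du
=Gamma(5)/1^5=4!/1^5=24/1

Answer: 24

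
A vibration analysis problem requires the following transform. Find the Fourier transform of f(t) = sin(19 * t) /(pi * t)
sin(W * t)/(pi * t)=(W/pi) * sinc(W * t/pi) is the impulse response of the ideal low-pass filter with cutoff W (here W=19).
Its Fourier transform is a rectangular function:
F(omega)=1 for |omega| < 19, 0 otherwise

Answer: rect(omega/38) [i.e., 1 for |omega| < 19, 0 otherwise]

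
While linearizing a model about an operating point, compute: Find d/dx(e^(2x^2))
Chain rule: d/dx[e^u]=e^u · u' where u=2x^2
u'=4x

Answer: 4x·e^(2x^2)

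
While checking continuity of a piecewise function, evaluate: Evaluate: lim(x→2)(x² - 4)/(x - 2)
Factor: (x² - 4)=(x-2)(x + 2)
Cancel (x-2): lim(x→2) (x + 2)=4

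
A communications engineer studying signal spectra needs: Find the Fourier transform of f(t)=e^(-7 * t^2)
The Fourier transform of a Gaussian e^(-a * t^2) is sqrt(pi/a) * e^(-omega^2/(4a)).
With a=7: F(omega)=sqrt(pi/7) * e^(-omega^2/28)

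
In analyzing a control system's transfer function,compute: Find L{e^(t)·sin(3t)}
First shifting: L{e^(at)f(t)}=F(s-a)
L{sin(3t)}=3/(s² + 9)
Shift: 3/((s-1)² + 9)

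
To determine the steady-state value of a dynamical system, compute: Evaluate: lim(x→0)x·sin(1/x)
Squeeze theorem: -|x| ≤ x·sin(1/x) ≤ |x|
Since x → 0 as x → 0, by squeeze theorem the limit is 0

Answer: 0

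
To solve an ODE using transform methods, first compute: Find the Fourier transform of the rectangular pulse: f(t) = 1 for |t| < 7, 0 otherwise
F(omega) = integral from -7 to 7 of e^(-j*omega*t) dt
= 2*sin(7*omega)/omega = 14*sinc(7*omega/pi)

Answer: 2*sin(7*omega)/omega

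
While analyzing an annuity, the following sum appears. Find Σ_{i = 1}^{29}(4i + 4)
=4·Σ i+4·29=4·435+116=1856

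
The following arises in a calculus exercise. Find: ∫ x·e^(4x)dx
Integration by parts: u=x, dv=e^(4x) dx
du=dx, v=e^(4x)/4
=x·e^(4x)/4 - ∫ e^(4x)/4 dx
=x·e^(4x)/4 - e^(4x)/16+C

Answer: e^(4x)(x/4-1/16)+C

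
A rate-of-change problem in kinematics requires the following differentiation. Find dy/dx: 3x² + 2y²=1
Differentiate: 6x+4y·(dy/dx) = 0
dy/dx = -6x/(4y) = -(3/2)·(x/y)

Answer: dy/dx = -(3/2)·(x/y)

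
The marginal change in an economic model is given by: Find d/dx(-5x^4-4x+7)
Power rule: d/dx(ax^n) = n·a·x^(n-1)
Term by term: -20·x^3-4

Answer: -20x^3-4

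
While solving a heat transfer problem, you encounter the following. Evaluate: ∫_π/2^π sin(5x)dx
Antiderivative: -cos(5x)/5
Evaluate at bounds: [-cos(5·π)/5] - [-cos(5·π/2)/5]
=(-(-1) + (0))/5=1/5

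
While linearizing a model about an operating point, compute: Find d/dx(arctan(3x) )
d/dx[arctan(u)] = u'/(1 + u²), u = 3x, u' = 3

Answer: 3/(1 + 9x²)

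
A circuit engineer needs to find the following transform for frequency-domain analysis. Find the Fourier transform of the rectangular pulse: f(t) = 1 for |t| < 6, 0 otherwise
F(omega)=integral from -6 to 6 of e^(-j * omega * t) dt
=2 * sin(6 * omega)/omega=12 * sinc(6 * omega/pi)

Answer: 2 * sin(6 * omega)/omega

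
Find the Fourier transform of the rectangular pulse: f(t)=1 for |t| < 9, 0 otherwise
F(omega) = integral from -9 to 9 of e^(-j*omega*t) dt
= 2*sin(9*omega)/omega = 18*sinc(9*omega/pi)

Answer: 2*sin(9*omega)/omega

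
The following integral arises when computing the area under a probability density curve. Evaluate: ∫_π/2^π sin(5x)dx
Antiderivative: -cos(5x)/5
Evaluate at bounds: [-cos(5·π)/5] - [-cos(5·π/2)/5]
= (-(-1) + (0))/5 = 1/5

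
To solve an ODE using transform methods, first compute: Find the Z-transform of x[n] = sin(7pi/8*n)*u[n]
Z{sin(w0*n)*u[n]}=z*sin(w0)/(z^2 - 2z*cos(w0) + 1)
With w0=7pi/8: X(z)=z*sin(7pi/8)/(z^2 - 2z*cos(7pi/8) + 1)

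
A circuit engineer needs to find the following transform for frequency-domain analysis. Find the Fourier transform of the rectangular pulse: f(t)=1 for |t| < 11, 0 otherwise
F(omega) = integral from -11 to 11 of e^(-j*omega*t) dt
= 2*sin(11*omega)/omega = 22*sinc(11*omega/pi)

Answer: 2*sin(11*omega)/omega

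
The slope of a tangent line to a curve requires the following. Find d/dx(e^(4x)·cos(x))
Product rule: (fg)'=f'g+fg'
f=e^(4x), f'=4·e^(4x)
g=cos(x), g'=-sin(x)

Answer: 4·e^(4x)·cos(x) - e^(4x)·sin(x)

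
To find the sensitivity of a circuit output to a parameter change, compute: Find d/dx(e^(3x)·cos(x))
Product rule: (fg)'=f'g+fg'
f=e^(3x), f'=3·e^(3x)
g=cos(x), g'=-sin(x)

Answer: 3·e^(3x)·cos(x) - e^(3x)·sin(x)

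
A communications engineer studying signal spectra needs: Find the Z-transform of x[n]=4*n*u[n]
Z{n * u[n]} = z/(z-1)^2
By linearity: Z{4 * n * u[n]} = 4z/(z-1)^2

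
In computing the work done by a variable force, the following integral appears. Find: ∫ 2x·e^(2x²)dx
Let u = 2x², du = 4x dx
∫ (1/2)e^u du = e^u/2+C

Answer: e^(2x²)/2+C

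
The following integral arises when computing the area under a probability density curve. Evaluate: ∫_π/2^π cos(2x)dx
Antiderivative: sin(2x)/2
Evaluate at bounds: [sin(2·π)/2] - [sin(2·π/2)/2]
= ((0) - (0))/2 = 0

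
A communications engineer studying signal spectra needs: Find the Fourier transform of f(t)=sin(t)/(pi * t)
sin(W*t)/(pi*t)=(W/pi)*sinc(W*t/pi) is the impulse response of the ideal low-pass filter with cutoff W (here W=1).
Its Fourier transform is a rectangular function:
F(omega)=1 for |omega| < 1, 0 otherwise

Answer: rect(omega/2) [i.e., 1 for |omega| < 1, 0 otherwise]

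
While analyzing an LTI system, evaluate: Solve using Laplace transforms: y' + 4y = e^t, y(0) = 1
Take L: sY - 1 + 4Y = 1/(s-1)
Y(s + 4) = 1/(s-1) + 1
Y = 1/((s-1)(s + 4)) + 1/(s + 4)
Partial fractions: 1/((s-1)(s + 4)) = (1/5)/(s-1) - (1/5)/(s + 4)
So Y = (1/5)/(s-1) + (4/5)/(s + 4)
Inverse Laplace transform (L^(-1){1/(s-1)} = e^t, L^(-1){1/(s + 4)} = e^(-4t)):

Answer: y(t) = (1/5)·e^t + (4/5)·e^(-4t)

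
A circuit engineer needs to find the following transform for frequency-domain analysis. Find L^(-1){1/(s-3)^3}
L^(-1){1/(s-a)^n} = t^(n-1)·e^(at)/(n-1)!
Here a = 3, n = 3: t^2·e^(3t)/2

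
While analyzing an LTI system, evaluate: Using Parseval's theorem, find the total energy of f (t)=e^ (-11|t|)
Parseval's theorem: E = integral |f(t)|^2 dt = (1/2pi) integral |F(omega)|^2 domega
E = integral_{-inf}^{inf} e^(-22|t|) dt = 2*integral_0^inf e^(-22t) dt = 2/(2*11) = 1/11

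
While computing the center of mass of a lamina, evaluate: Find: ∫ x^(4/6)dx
Power rule: ∫ x^(2/3) dx = x^(5/3)/(5/3) + C

Answer: (3/5)·x^(5/3) + C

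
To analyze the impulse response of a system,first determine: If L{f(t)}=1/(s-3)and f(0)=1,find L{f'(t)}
L{f'(t)} = s·F(s) - f(0) = s/(s-3)-1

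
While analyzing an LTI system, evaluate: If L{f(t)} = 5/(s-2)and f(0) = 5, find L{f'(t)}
L{f'(t)}=s·F(s) - f(0)=5s/(s-2) - 5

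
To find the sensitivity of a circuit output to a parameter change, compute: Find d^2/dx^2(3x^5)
Apply power rule 2 times:
d^1: 15x^4
d^2: 60x^3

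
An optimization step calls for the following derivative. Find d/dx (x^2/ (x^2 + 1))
Quotient rule: (f/g)' = (f'g - fg')/g²
f = x^2, f' = 2x
g = x^2 + 1, g' = 2x

Answer: (2x·(x^2 + 1) - 2x^3)/(x^2 + 1)²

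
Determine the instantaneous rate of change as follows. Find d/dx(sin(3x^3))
Chain rule: d/dx[sin(u)] = cos(u)·u' where u = 3x^3
u' = 9x^2

Answer: 9x^2·cos(3x^3)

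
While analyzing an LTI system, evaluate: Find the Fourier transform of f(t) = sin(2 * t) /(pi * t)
sin(W * t)/(pi * t)=(W/pi) * sinc(W * t/pi) is the impulse response of the ideal low-pass filter with cutoff W (here W=2).
Its Fourier transform is a rectangular function:
F(omega)=1 for |omega| < 2, 0 otherwise

Answer: rect(omega/4) [i.e., 1 for |omega| < 2, 0 otherwise]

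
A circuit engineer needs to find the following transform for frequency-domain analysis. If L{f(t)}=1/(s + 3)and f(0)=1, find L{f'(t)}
L{f'(t)} = s·F(s) - f(0) = s/(s+3)-1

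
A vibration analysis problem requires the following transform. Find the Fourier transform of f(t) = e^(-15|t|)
Using the standard pair: F{e^(-a|t|)} = 2a/(a^2 + omega^2)
With a = 15: F(omega) = 30/(225 + omega^2)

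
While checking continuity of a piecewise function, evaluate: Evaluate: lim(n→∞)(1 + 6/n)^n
This is the definition of e^6: lim(1+6/n)^n=e^6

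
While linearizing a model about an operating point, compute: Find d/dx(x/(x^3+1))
Quotient rule: (f/g)'=(f'g - fg')/g²
f=x, f'=1
g=x^3+1, g'=3x^2

Answer: (1·(x^3+1)-3x^3)/(x^3+1)²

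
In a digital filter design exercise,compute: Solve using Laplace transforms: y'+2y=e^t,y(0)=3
Take L: sY - 3+2Y = 1/(s-1)
Y(s+2) = 1/(s-1)+3
Y = 1/((s-1)(s+2))+3/(s+2)
Partial fractions: 1/((s-1)(s+2)) = (1/3)/(s-1) - (1/3)/(s+2)
So Y = (1/3)/(s-1)+(8/3)/(s+2)
Inverse Laplace transform (L^(-1){1/(s-1)} = e^t, L^(-1){1/(s+2)} = e^(-2t)):

Answer: y(t) = (1/3)·e^t+(8/3)·e^(-2t)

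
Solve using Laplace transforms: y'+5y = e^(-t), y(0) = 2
Take L: sY - 2+5Y=1/(s+1)
Y(s+5)=1/(s+1)+2
Y=1/((s+1)(s+5))+2/(s+5)
Partial fractions: 1/((s+1)(s+5))=(1/4)/(s+1) - (1/4)/(s+5)
So Y=(1/4)/(s+1)+(7/4)/(s+5)
Inverse Laplace transform (L^(-1){1/(s+1)}=e^(-t), L^(-1){1/(s+5)}=e^(-5t)):

Answer: y(t)=(1/4)·e^(-t)+(7/4)·e^(-5t)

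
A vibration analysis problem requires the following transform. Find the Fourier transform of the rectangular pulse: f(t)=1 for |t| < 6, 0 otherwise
F(omega)=integral from -6 to 6 of e^(-j*omega*t) dt
=2*sin(6*omega)/omega=12*sinc(6*omega/pi)

Answer: 2*sin(6*omega)/omega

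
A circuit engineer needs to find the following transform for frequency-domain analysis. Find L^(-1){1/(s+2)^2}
L^(-1){1/(s-a)^n} = t^(n-1)·e^(at)/(n-1)!
Here a = -2, n = 2: t^1·e^(-2t)/1

Answer: t·e^(-2t)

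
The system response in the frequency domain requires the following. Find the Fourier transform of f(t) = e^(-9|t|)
Using the standard pair: F{e^(-a|t|)} = 2a/(a^2+omega^2)
With a = 9: F(omega) = 18/(81+omega^2)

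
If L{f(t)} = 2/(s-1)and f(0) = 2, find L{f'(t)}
L{f'(t)} = s·F(s) - f(0) = 2s/(s-1)-2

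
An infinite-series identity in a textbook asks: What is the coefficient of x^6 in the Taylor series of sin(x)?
sin(x) has only odd powers. Coefficient of x^6=0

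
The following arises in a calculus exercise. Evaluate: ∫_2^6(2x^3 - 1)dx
Step 1: Find antiderivative F(x)=(1/2)x^4 - x
Step 2: F(6) - F(2)=642 - (6)=636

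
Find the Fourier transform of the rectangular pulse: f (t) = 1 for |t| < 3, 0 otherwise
F(omega)=integral from -3 to 3 of e^(-j*omega*t) dt
=2*sin(3*omega)/omega=6*sinc(3*omega/pi)

Answer: 2*sin(3*omega)/omega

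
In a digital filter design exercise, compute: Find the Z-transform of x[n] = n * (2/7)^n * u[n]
Using the property Z{n * a^n * u[n]} = az/(z-a)^2
With a = 2/7: X(z) = (2/7)z/(z - 2/7)^2, |z| > 2/7

Answer: (2/7)z/(z - 2/7)^2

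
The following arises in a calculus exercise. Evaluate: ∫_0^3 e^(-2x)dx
Antiderivative: (1/(-2))e^(-2x)
Evaluate: (1/(-2))(e^-6-1)

Answer: (e^-6-1)/(-2)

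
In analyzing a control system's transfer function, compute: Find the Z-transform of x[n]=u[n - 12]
Using the time-shift property: Z{u[n-12]}=z^(-12) * z/(z-1)
=z^(-11)/(z-1)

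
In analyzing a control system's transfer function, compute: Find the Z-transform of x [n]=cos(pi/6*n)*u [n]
Z{cos(w0*n)*u[n]}=z(z - cos(w0))/(z^2-2z*cos(w0)+1)
With w0=pi/6: X(z)=z(z - cos(pi/6))/(z^2-2z*cos(pi/6)+1)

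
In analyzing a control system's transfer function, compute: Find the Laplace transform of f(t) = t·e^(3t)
L{t·e^(at)}=1/(s-a)²
L{t·e^(3t)}=1/(s-3)²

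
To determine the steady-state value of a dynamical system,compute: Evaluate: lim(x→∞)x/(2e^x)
Apply L'Hôpital 1 times (∞/∞ each time):
Eventually get 1!/(2e^x) → 0

Answer: 0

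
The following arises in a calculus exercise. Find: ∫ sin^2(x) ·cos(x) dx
Let u = sin(x), du = cos(x) dx
∫ u^2 du = u^3/3+C

Answer: sin^3(x)/3+C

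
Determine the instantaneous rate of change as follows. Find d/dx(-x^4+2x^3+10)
Power rule: d/dx(ax^n)=n·a·x^(n-1)
Term by term: -4·x^3 + 6·x^2

Answer: -4x^3 + 6x^2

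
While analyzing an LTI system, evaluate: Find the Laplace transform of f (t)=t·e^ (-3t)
L{t·e^(at)}=1/(s-a)²
L{t·e^(-3t)}=1/(s+3)²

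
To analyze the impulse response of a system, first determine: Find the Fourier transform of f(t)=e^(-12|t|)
Using the standard pair: F{e^(-a|t|)}=2a/(a^2 + omega^2)
With a=12: F(omega)=24/(144 + omega^2)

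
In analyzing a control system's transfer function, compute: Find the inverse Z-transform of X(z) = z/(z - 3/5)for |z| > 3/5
Standard pair: z/(z-a) <-> a^n*u[n] for causal signals
With a=3/5: x[n]=(3/5)^n*u[n]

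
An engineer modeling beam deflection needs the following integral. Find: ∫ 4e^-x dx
Since d/dx[e^-x]=- e^-x, we get -4e^-x+C

Answer: -4e^-x+C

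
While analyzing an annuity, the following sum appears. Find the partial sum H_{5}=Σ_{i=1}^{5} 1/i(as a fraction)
H_5=1+1/2+1/3+...+1/5
=137/60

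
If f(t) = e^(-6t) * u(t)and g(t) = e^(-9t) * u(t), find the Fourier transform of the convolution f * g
By the convolution theorem: F{f * g}=F(omega) * G(omega)
F(omega)=1/(6 + j * omega), G(omega)=1/(9 + j * omega)
F{f * g}=1/((6 + j * omega)(9 + j * omega))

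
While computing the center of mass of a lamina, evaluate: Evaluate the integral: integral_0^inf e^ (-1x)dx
integral_0^inf e^(-1x) dx=[-1/1*e^(-1x)]_0^inf
=0 - (-1/1)=1/1

Answer: 1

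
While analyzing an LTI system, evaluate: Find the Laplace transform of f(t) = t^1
L{t^n} = n!/s^(n+1)
L{t^1} = 1!/s^2 = 1/s^2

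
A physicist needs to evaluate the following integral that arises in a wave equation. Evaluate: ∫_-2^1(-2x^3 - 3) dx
Step 1: Find antiderivative F(x) = (-1/2)x^4-3x
Step 2: F(1) - F(-2) = -7/2 - (-2) = -3/2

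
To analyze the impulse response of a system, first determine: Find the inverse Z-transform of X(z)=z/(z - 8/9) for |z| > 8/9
Standard pair: z/(z-a) <-> a^n * u[n] for causal signals
With a=8/9: x[n]=(8/9)^n * u[n]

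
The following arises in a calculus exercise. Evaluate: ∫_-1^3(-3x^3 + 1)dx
Step 1: Find antiderivative F(x)=(-3/4)x^4 + x
Step 2: F(3) - F(-1)=-231/4 - (-7/4)=-56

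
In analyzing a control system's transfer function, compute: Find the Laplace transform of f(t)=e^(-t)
L{e^(at)}=1/(s-a)
L{e^(-t)}=1/(s+1)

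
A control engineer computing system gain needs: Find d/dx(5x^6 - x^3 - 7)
Power rule: d/dx(ax^n) = n·a·x^(n-1)
Term by term: 30·x^5-3·x^2

Answer: 30x^5-3x^2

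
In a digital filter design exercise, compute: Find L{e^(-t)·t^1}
First shifting: L{e^(at)f(t)} = F(s-a)
L{t^1} = 1/s^2
Shift s → s+1: 1/(s+1)^2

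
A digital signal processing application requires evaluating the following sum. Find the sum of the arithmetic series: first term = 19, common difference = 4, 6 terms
Last term: a_n = 19 + (6 - 1)·4 = 39
Sum = n(a_1 + a_n)/2 = 6(19 + 39)/2 = 174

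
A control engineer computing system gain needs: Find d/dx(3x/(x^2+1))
Quotient rule: (f/g)'=(f'g - fg')/g²
f=3x, f'=3
g=x^2 + 1, g'=2x

Answer: (3·(x^2 + 1) - 6x^2)/(x^2 + 1)²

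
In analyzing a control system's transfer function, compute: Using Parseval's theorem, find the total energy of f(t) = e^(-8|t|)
Parseval's theorem: E=integral |f(t)|^2 dt=(1/2pi) integral |F(omega)|^2 domega
E=integral_{-inf}^{inf} e^(-16|t|) dt=2 * integral_0^inf e^(-16t) dt=2/(2 * 8)=1/8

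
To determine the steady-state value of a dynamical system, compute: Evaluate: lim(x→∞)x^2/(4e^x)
Apply L'Hôpital 2 times (∞/∞ each time):
Eventually get 2!/(4e^x) → 0

Answer: 0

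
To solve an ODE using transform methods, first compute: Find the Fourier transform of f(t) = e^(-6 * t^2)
The Fourier transform of a Gaussian e^(-a*t^2) is sqrt(pi/a)*e^(-omega^2/(4a)).
With a = 6: F(omega) = sqrt(pi/6)*e^(-omega^2/24)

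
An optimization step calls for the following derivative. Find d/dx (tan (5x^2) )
Chain rule: d/dx[tan(u)] = sec²(u)·u' where u = 5x^2
u' = 10x

Answer: 10x·sec²(5x^2)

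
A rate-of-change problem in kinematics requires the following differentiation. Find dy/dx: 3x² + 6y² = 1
Differentiate: 6x+12y·(dy/dx)=0
dy/dx=-6x/(12y)=-(1/2)·(x/y)

Answer: dy/dx=-(1/2)·(x/y)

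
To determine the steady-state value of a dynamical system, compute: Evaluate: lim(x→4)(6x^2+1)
Polynomial is continuous, so substitute x=4:
6·4^2 + 1=97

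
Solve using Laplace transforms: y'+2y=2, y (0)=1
Take L of both sides: sY(s)-1+2Y(s) = 2/s
Y(s)(s+2) = 2/s+1
Y(s) = 2/(s(s+2))+1/(s+2)
Partial fractions: 2/(s(s+2)) = 1/s - 1/(s+2)
So Y(s) = 1/s
Inverse transform (L^(-1){1/s} = 1, L^(-1){1/(s+2)} = e^(-2t)):

Answer: y(t) = 1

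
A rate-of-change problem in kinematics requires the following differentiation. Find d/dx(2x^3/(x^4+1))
Quotient rule: (f/g)'=(f'g - fg')/g²
f=2x^3, f'=6x^2
g=x^4+1, g'=4x^3

Answer: (6x^2·(x^4+1)-8x^6)/(x^4+1)²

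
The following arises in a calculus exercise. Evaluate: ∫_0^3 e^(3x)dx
Antiderivative: (1/3)e^(3x)
Evaluate: (1/3)(e^9 - 1)

Answer: (e^9 - 1)/3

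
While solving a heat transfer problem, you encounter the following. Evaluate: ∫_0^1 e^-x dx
Antiderivative: -e^-x
Evaluate: -(e^-1 - 1)

Answer: (e^-1 - 1)/(-1)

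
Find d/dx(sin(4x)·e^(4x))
Product rule: (fg)' = f'g+fg'
f = sin(4x), f' = 4·cos(4x)
g = e^(4x), g' = 4·e^(4x)

Answer: 4·cos(4x)·e^(4x)+4·sin(4x)·e^(4x)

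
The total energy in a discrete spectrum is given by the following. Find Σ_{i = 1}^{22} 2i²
= 2·n(n + 1)(2n + 1)/6 = 2·22·23·45/6 = 7590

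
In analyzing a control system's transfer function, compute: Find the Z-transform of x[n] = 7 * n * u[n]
Z{n*u[n]} = z/(z-1)^2
By linearity: Z{7*n*u[n]} = 7z/(z-1)^2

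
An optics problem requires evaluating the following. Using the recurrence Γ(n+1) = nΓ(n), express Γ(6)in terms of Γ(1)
Γ(6) = 5Γ(5) = 5·4Γ(4) = ... = 5!·Γ(1) = 120·Γ(1)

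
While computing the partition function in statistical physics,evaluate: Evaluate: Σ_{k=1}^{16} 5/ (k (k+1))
Partial fractions: 5/(k(k + 1))=5/k - 5/(k + 1)
Telescoping sum: 5(1 - 1/17)=5·16/17

Answer: 80/17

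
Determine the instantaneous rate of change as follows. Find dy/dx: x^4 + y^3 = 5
Differentiate: 4x^3 + 3y^2·(dy/dx) = 0
dy/dx = -4x^3/(3y^2)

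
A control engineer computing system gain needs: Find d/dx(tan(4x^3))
Chain rule: d/dx[tan(u)]=sec²(u)·u' where u=4x^3
u'=12x^2

Answer: 12x^2·sec²(4x^3)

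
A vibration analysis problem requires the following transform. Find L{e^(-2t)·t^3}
First shifting: L{e^(at)f(t)}=F(s-a)
L{t^3}=6/s^4
Shift s → s+2: 6/(s+2)^4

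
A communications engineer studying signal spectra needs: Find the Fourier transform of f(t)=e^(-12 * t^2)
The Fourier transform of a Gaussian e^(-a*t^2) is sqrt(pi/a)*e^(-omega^2/(4a)).
With a=12: F(omega)=sqrt(pi/12)*e^(-omega^2/48)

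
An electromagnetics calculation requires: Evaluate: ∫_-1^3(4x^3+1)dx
Step 1: Find antiderivative F(x)=x^4+x
Step 2: F(3) - F(-1)=84 - (0)=84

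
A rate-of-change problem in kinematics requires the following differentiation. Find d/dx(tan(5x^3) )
Chain rule: d/dx[tan(u)]=sec²(u)·u' where u=5x^3
u'=15x^2

Answer: 15x^2·sec²(5x^3)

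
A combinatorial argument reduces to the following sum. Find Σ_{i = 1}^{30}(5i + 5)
= 5·Σ i+5·30 = 5·465+150 = 2475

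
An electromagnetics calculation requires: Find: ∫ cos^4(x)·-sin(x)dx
Let u = cos(x), du = -sin(x) dx
∫ u^4 du = u^5/5 + C

Answer: cos^5(x)/5 + C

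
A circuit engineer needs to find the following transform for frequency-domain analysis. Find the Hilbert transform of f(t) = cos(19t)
The Hilbert transform shifts each frequency component by -pi/2.
H{cos(wt)}=sin(wt)
With w=19: H{cos(19t)}=sin(19t)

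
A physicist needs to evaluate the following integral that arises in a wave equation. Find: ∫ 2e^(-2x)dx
Since d/dx[e^(-2x)] = -2e^(-2x), we get -1 e^(-2x) + C

Answer: -e^(-2x) + C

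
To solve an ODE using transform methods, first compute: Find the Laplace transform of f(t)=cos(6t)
L{cos(wt)} = s/(s² + w²)
L{cos(6t)} = s/(s² + 36)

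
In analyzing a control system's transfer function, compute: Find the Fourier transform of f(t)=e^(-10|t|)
Using the standard pair: F{e^(-a|t|)} = 2a/(a^2+omega^2)
With a = 10: F(omega) = 20/(100+omega^2)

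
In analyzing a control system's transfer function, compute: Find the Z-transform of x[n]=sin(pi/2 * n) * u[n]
Z{sin(w0 * n) * u[n]} = z * sin(w0)/(z^2-2z * cos(w0)+1)
With w0 = pi/2: X(z) = z * sin(pi/2)/(z^2-2z * cos(pi/2)+1)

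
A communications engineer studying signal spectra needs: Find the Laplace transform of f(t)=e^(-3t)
L{e^(at)} = 1/(s-a)
L{e^(-3t)} = 1/(s + 3)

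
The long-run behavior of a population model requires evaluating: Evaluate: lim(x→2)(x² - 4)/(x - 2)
Factor: (x² - 4) = (x-2)(x + 2)
Cancel (x-2): lim(x→2) (x + 2) = 4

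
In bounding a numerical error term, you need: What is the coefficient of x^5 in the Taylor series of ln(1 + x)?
ln(1+x)=Σ (-1)^(n+1) x^n/n
Coefficient of x^5=(-1)^6/5=1/5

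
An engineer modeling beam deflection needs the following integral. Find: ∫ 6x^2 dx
Using power rule: ∫ 6x^2 dx=6/3 x^3+C=2x^3+C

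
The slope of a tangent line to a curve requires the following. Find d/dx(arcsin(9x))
d/dx[arcsin(u)] = u'/√(1-u²), u = 9x, u' = 9

Answer: 9/√(1-81x²)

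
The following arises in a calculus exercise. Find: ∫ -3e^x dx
Since d/dx[e^x]=+e^x, we get -3e^x+C

Answer: -3e^x+C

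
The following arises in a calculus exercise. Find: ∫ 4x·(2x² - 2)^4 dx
Let u = 2x² - 2, du = 4x dx
∫ u^4 du = u^5/5+C

Answer: (2x² - 2)^5/5+C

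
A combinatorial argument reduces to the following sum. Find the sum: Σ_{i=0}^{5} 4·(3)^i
Geometric series: S=a(1 - r^n)/(1 - r)
a=4, r=3, n=6
S=4(1-729)/-2=1456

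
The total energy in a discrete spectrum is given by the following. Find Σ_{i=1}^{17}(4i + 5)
=4·Σ i+5·17=4·153+85=697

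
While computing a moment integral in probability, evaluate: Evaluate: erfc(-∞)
erfc(x) = 1 - erf(x); erfc(-∞) = 1 - erf(-∞) = 1 - (-1) = 2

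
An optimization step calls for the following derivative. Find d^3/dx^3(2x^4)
Apply power rule 3 times:
d^1: 8x^3
d^2: 24x^2
d^3: 48x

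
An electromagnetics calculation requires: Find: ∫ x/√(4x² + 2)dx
Let u=4x²+2, du=8x dx
∫ (1/8)·u^(-1/2) du=√u/4+C

Answer: √(4x²+2)/4+C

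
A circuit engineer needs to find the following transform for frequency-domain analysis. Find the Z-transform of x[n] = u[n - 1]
Using the time-shift property: Z{u[n-1]} = z^(-1)*z/(z-1)
= z^(0)/(z-1)

Answer: 1/(z-1)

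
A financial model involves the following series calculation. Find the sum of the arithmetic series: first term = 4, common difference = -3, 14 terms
Last term: a_n=4 + (14 - 1)·-3=-35
Sum=n(a_1 + a_n)/2=14(4 + (-35))/2=-217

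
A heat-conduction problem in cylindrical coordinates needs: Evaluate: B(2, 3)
B(x,y)=Γ(x)Γ(y)/Γ(x + y)=(x-1)!(y-1)!/(x + y-1)!
B(2,3)=1!·2!/4!=1/12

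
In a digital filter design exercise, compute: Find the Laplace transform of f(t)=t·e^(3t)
L{t·e^(at)} = 1/(s-a)²
L{t·e^(3t)} = 1/(s-3)²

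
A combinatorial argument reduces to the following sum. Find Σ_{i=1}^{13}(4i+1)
= 4·Σ i + 1·13 = 4·91 + 13 = 377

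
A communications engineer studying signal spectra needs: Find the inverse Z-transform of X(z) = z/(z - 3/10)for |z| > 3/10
Standard pair: z/(z-a) <-> a^n*u[n] for causal signals
With a = 3/10: x[n] = (3/10)^n*u[n]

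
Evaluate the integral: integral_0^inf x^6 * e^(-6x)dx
This is a Gamma integral. Substitute u=6x (du=6 dx):
integral_0^inf x^6 * e^(-6x) dx=(1/6^7) integral_0^inf u^6 * e^(-u) du
=Gamma(7)/6^7=6!/6^7=720/279936

Answer: 5/1944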